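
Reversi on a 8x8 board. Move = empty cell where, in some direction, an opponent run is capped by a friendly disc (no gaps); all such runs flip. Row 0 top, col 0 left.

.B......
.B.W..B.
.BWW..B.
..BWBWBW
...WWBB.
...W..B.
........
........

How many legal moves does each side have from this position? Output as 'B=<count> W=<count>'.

-- B to move --
(0,2): no bracket -> illegal
(0,3): no bracket -> illegal
(0,4): no bracket -> illegal
(1,2): flips 2 -> legal
(1,4): flips 1 -> legal
(2,4): flips 3 -> legal
(2,5): flips 1 -> legal
(2,7): no bracket -> illegal
(3,1): no bracket -> illegal
(4,2): flips 2 -> legal
(4,7): no bracket -> illegal
(5,2): flips 1 -> legal
(5,4): flips 2 -> legal
(5,5): flips 3 -> legal
(6,2): flips 3 -> legal
(6,3): no bracket -> illegal
(6,4): no bracket -> illegal
B mobility = 9
-- W to move --
(0,0): flips 1 -> legal
(0,2): no bracket -> illegal
(0,5): no bracket -> illegal
(0,6): no bracket -> illegal
(0,7): no bracket -> illegal
(1,0): flips 2 -> legal
(1,2): no bracket -> illegal
(1,5): flips 1 -> legal
(1,7): flips 1 -> legal
(2,0): flips 1 -> legal
(2,4): flips 1 -> legal
(2,5): flips 1 -> legal
(2,7): no bracket -> illegal
(3,0): no bracket -> illegal
(3,1): flips 1 -> legal
(4,1): flips 1 -> legal
(4,2): flips 1 -> legal
(4,7): flips 2 -> legal
(5,4): no bracket -> illegal
(5,5): flips 2 -> legal
(5,7): flips 1 -> legal
(6,5): no bracket -> illegal
(6,6): no bracket -> illegal
(6,7): flips 3 -> legal
W mobility = 14

Answer: B=9 W=14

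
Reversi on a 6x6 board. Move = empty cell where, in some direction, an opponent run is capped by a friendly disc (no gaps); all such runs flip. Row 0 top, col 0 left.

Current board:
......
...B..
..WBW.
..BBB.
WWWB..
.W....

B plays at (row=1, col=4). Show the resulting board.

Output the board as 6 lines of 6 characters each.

Place B at (1,4); scan 8 dirs for brackets.
Dir NW: first cell '.' (not opp) -> no flip
Dir N: first cell '.' (not opp) -> no flip
Dir NE: first cell '.' (not opp) -> no flip
Dir W: first cell 'B' (not opp) -> no flip
Dir E: first cell '.' (not opp) -> no flip
Dir SW: first cell 'B' (not opp) -> no flip
Dir S: opp run (2,4) capped by B -> flip
Dir SE: first cell '.' (not opp) -> no flip
All flips: (2,4)

Answer: ......
...BB.
..WBB.
..BBB.
WWWB..
.W....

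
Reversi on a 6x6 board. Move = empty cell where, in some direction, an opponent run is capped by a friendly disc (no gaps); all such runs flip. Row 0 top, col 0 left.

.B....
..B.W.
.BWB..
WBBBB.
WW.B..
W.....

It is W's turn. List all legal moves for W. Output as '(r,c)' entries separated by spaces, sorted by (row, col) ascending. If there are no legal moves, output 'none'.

(0,0): no bracket -> illegal
(0,2): flips 1 -> legal
(0,3): flips 2 -> legal
(1,0): no bracket -> illegal
(1,1): flips 2 -> legal
(1,3): no bracket -> illegal
(2,0): flips 1 -> legal
(2,4): flips 1 -> legal
(2,5): no bracket -> illegal
(3,5): flips 4 -> legal
(4,2): flips 1 -> legal
(4,4): flips 1 -> legal
(4,5): no bracket -> illegal
(5,2): no bracket -> illegal
(5,3): no bracket -> illegal
(5,4): no bracket -> illegal

Answer: (0,2) (0,3) (1,1) (2,0) (2,4) (3,5) (4,2) (4,4)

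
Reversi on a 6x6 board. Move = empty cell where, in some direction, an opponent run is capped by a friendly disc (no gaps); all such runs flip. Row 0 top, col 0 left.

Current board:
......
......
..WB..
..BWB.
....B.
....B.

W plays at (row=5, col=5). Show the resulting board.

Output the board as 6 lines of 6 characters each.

Place W at (5,5); scan 8 dirs for brackets.
Dir NW: opp run (4,4) capped by W -> flip
Dir N: first cell '.' (not opp) -> no flip
Dir NE: edge -> no flip
Dir W: opp run (5,4), next='.' -> no flip
Dir E: edge -> no flip
Dir SW: edge -> no flip
Dir S: edge -> no flip
Dir SE: edge -> no flip
All flips: (4,4)

Answer: ......
......
..WB..
..BWB.
....W.
....BW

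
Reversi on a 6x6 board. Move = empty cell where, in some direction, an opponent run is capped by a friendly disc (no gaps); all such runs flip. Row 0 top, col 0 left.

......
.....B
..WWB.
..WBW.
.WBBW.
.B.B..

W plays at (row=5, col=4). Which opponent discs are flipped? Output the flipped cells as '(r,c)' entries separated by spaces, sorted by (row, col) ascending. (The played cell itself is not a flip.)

Answer: (4,3)

Derivation:
Dir NW: opp run (4,3) capped by W -> flip
Dir N: first cell 'W' (not opp) -> no flip
Dir NE: first cell '.' (not opp) -> no flip
Dir W: opp run (5,3), next='.' -> no flip
Dir E: first cell '.' (not opp) -> no flip
Dir SW: edge -> no flip
Dir S: edge -> no flip
Dir SE: edge -> no flip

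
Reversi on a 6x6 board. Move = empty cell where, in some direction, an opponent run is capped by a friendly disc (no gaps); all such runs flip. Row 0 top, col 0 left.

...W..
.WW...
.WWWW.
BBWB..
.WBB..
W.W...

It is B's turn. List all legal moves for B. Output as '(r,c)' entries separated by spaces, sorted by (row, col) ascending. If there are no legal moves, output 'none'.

(0,0): flips 2 -> legal
(0,1): flips 2 -> legal
(0,2): flips 3 -> legal
(0,4): no bracket -> illegal
(1,0): flips 2 -> legal
(1,3): flips 2 -> legal
(1,4): no bracket -> illegal
(1,5): flips 1 -> legal
(2,0): no bracket -> illegal
(2,5): no bracket -> illegal
(3,4): no bracket -> illegal
(3,5): no bracket -> illegal
(4,0): flips 1 -> legal
(5,1): flips 1 -> legal
(5,3): no bracket -> illegal

Answer: (0,0) (0,1) (0,2) (1,0) (1,3) (1,5) (4,0) (5,1)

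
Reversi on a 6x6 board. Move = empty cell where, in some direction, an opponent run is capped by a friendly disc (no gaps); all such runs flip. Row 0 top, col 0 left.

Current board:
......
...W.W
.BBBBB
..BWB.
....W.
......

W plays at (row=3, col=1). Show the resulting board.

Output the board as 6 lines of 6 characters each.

Answer: ......
...W.W
.BWBBB
.WWWB.
....W.
......

Derivation:
Place W at (3,1); scan 8 dirs for brackets.
Dir NW: first cell '.' (not opp) -> no flip
Dir N: opp run (2,1), next='.' -> no flip
Dir NE: opp run (2,2) capped by W -> flip
Dir W: first cell '.' (not opp) -> no flip
Dir E: opp run (3,2) capped by W -> flip
Dir SW: first cell '.' (not opp) -> no flip
Dir S: first cell '.' (not opp) -> no flip
Dir SE: first cell '.' (not opp) -> no flip
All flips: (2,2) (3,2)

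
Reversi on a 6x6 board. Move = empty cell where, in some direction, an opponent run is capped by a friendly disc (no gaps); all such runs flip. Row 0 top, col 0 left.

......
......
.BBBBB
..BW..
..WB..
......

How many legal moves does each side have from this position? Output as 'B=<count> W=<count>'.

Answer: B=5 W=7

Derivation:
-- B to move --
(3,1): no bracket -> illegal
(3,4): flips 1 -> legal
(4,1): flips 1 -> legal
(4,4): flips 1 -> legal
(5,1): flips 2 -> legal
(5,2): flips 1 -> legal
(5,3): no bracket -> illegal
B mobility = 5
-- W to move --
(1,0): no bracket -> illegal
(1,1): flips 1 -> legal
(1,2): flips 2 -> legal
(1,3): flips 1 -> legal
(1,4): no bracket -> illegal
(1,5): flips 1 -> legal
(2,0): no bracket -> illegal
(3,0): no bracket -> illegal
(3,1): flips 1 -> legal
(3,4): no bracket -> illegal
(3,5): no bracket -> illegal
(4,1): no bracket -> illegal
(4,4): flips 1 -> legal
(5,2): no bracket -> illegal
(5,3): flips 1 -> legal
(5,4): no bracket -> illegal
W mobility = 7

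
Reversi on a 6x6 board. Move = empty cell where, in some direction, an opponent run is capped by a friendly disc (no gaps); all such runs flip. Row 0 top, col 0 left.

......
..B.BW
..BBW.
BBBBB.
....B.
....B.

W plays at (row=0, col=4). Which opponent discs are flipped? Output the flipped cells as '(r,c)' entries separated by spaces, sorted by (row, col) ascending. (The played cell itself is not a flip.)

Dir NW: edge -> no flip
Dir N: edge -> no flip
Dir NE: edge -> no flip
Dir W: first cell '.' (not opp) -> no flip
Dir E: first cell '.' (not opp) -> no flip
Dir SW: first cell '.' (not opp) -> no flip
Dir S: opp run (1,4) capped by W -> flip
Dir SE: first cell 'W' (not opp) -> no flip

Answer: (1,4)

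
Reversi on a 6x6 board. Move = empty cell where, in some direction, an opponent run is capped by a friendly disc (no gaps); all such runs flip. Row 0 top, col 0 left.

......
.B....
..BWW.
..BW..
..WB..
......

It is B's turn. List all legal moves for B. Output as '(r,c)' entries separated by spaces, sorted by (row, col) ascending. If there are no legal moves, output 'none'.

(1,2): no bracket -> illegal
(1,3): flips 2 -> legal
(1,4): flips 1 -> legal
(1,5): no bracket -> illegal
(2,5): flips 2 -> legal
(3,1): no bracket -> illegal
(3,4): flips 1 -> legal
(3,5): no bracket -> illegal
(4,1): flips 1 -> legal
(4,4): flips 1 -> legal
(5,1): no bracket -> illegal
(5,2): flips 1 -> legal
(5,3): no bracket -> illegal

Answer: (1,3) (1,4) (2,5) (3,4) (4,1) (4,4) (5,2)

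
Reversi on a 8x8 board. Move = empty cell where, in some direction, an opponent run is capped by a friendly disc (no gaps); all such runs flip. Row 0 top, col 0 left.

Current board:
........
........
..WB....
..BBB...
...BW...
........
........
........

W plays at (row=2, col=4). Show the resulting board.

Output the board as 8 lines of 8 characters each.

Place W at (2,4); scan 8 dirs for brackets.
Dir NW: first cell '.' (not opp) -> no flip
Dir N: first cell '.' (not opp) -> no flip
Dir NE: first cell '.' (not opp) -> no flip
Dir W: opp run (2,3) capped by W -> flip
Dir E: first cell '.' (not opp) -> no flip
Dir SW: opp run (3,3), next='.' -> no flip
Dir S: opp run (3,4) capped by W -> flip
Dir SE: first cell '.' (not opp) -> no flip
All flips: (2,3) (3,4)

Answer: ........
........
..WWW...
..BBW...
...BW...
........
........
........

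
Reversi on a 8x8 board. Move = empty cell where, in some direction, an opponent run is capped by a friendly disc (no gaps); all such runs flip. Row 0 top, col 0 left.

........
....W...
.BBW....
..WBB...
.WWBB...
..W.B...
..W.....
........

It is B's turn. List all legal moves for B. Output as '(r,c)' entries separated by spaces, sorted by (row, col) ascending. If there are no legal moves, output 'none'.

(0,3): no bracket -> illegal
(0,4): no bracket -> illegal
(0,5): no bracket -> illegal
(1,2): flips 1 -> legal
(1,3): flips 1 -> legal
(1,5): no bracket -> illegal
(2,4): flips 1 -> legal
(2,5): no bracket -> illegal
(3,0): no bracket -> illegal
(3,1): flips 1 -> legal
(4,0): flips 2 -> legal
(5,0): no bracket -> illegal
(5,1): flips 1 -> legal
(5,3): no bracket -> illegal
(6,1): flips 1 -> legal
(6,3): no bracket -> illegal
(7,1): no bracket -> illegal
(7,2): flips 4 -> legal
(7,3): no bracket -> illegal

Answer: (1,2) (1,3) (2,4) (3,1) (4,0) (5,1) (6,1) (7,2)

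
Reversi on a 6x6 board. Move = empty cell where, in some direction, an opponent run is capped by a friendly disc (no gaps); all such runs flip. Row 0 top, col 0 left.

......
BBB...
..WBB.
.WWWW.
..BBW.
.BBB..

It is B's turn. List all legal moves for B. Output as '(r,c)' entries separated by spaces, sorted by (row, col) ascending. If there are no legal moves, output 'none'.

(1,3): no bracket -> illegal
(2,0): flips 1 -> legal
(2,1): flips 2 -> legal
(2,5): flips 1 -> legal
(3,0): no bracket -> illegal
(3,5): flips 1 -> legal
(4,0): no bracket -> illegal
(4,1): flips 1 -> legal
(4,5): flips 2 -> legal
(5,4): flips 2 -> legal
(5,5): flips 3 -> legal

Answer: (2,0) (2,1) (2,5) (3,5) (4,1) (4,5) (5,4) (5,5)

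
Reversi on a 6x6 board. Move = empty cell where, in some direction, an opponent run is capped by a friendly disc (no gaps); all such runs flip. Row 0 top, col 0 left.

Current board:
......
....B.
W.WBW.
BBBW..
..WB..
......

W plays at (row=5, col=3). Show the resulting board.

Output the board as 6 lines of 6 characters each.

Place W at (5,3); scan 8 dirs for brackets.
Dir NW: first cell 'W' (not opp) -> no flip
Dir N: opp run (4,3) capped by W -> flip
Dir NE: first cell '.' (not opp) -> no flip
Dir W: first cell '.' (not opp) -> no flip
Dir E: first cell '.' (not opp) -> no flip
Dir SW: edge -> no flip
Dir S: edge -> no flip
Dir SE: edge -> no flip
All flips: (4,3)

Answer: ......
....B.
W.WBW.
BBBW..
..WW..
...W..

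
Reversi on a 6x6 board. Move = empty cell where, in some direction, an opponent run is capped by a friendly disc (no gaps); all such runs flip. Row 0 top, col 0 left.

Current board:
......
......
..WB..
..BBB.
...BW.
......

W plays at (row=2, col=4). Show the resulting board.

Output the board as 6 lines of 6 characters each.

Answer: ......
......
..WWW.
..BBW.
...BW.
......

Derivation:
Place W at (2,4); scan 8 dirs for brackets.
Dir NW: first cell '.' (not opp) -> no flip
Dir N: first cell '.' (not opp) -> no flip
Dir NE: first cell '.' (not opp) -> no flip
Dir W: opp run (2,3) capped by W -> flip
Dir E: first cell '.' (not opp) -> no flip
Dir SW: opp run (3,3), next='.' -> no flip
Dir S: opp run (3,4) capped by W -> flip
Dir SE: first cell '.' (not opp) -> no flip
All flips: (2,3) (3,4)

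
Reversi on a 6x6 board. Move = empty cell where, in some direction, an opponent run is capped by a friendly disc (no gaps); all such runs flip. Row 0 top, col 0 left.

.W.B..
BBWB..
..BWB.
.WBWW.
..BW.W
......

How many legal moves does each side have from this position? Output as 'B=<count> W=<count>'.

-- B to move --
(0,0): no bracket -> illegal
(0,2): flips 1 -> legal
(1,4): flips 1 -> legal
(2,0): flips 1 -> legal
(2,1): flips 1 -> legal
(2,5): no bracket -> illegal
(3,0): flips 1 -> legal
(3,5): flips 2 -> legal
(4,0): flips 1 -> legal
(4,1): no bracket -> illegal
(4,4): flips 3 -> legal
(5,2): no bracket -> illegal
(5,3): flips 3 -> legal
(5,4): flips 1 -> legal
(5,5): no bracket -> illegal
B mobility = 10
-- W to move --
(0,0): flips 2 -> legal
(0,2): no bracket -> illegal
(0,4): flips 2 -> legal
(1,4): flips 2 -> legal
(1,5): flips 1 -> legal
(2,0): no bracket -> illegal
(2,1): flips 3 -> legal
(2,5): flips 1 -> legal
(3,5): no bracket -> illegal
(4,1): flips 2 -> legal
(5,1): flips 1 -> legal
(5,2): flips 3 -> legal
(5,3): flips 1 -> legal
W mobility = 10

Answer: B=10 W=10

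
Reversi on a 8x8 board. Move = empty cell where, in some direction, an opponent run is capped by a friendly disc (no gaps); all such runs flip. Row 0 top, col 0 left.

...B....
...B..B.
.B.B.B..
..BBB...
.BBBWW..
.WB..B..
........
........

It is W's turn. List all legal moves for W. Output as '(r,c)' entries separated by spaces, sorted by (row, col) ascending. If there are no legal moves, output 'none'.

Answer: (1,2) (2,2) (2,4) (3,1) (4,0) (5,3) (6,5) (6,6)

Derivation:
(0,2): no bracket -> illegal
(0,4): no bracket -> illegal
(0,5): no bracket -> illegal
(0,6): no bracket -> illegal
(0,7): no bracket -> illegal
(1,0): no bracket -> illegal
(1,1): no bracket -> illegal
(1,2): flips 2 -> legal
(1,4): no bracket -> illegal
(1,5): no bracket -> illegal
(1,7): no bracket -> illegal
(2,0): no bracket -> illegal
(2,2): flips 1 -> legal
(2,4): flips 3 -> legal
(2,6): no bracket -> illegal
(2,7): no bracket -> illegal
(3,0): no bracket -> illegal
(3,1): flips 1 -> legal
(3,5): no bracket -> illegal
(3,6): no bracket -> illegal
(4,0): flips 3 -> legal
(4,6): no bracket -> illegal
(5,0): no bracket -> illegal
(5,3): flips 1 -> legal
(5,4): no bracket -> illegal
(5,6): no bracket -> illegal
(6,1): no bracket -> illegal
(6,2): no bracket -> illegal
(6,3): no bracket -> illegal
(6,4): no bracket -> illegal
(6,5): flips 1 -> legal
(6,6): flips 1 -> legal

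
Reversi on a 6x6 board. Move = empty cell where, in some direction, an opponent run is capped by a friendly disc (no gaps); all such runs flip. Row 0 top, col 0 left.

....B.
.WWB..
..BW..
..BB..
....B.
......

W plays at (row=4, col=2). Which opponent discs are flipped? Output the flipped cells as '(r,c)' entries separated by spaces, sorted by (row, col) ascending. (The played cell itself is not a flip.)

Dir NW: first cell '.' (not opp) -> no flip
Dir N: opp run (3,2) (2,2) capped by W -> flip
Dir NE: opp run (3,3), next='.' -> no flip
Dir W: first cell '.' (not opp) -> no flip
Dir E: first cell '.' (not opp) -> no flip
Dir SW: first cell '.' (not opp) -> no flip
Dir S: first cell '.' (not opp) -> no flip
Dir SE: first cell '.' (not opp) -> no flip

Answer: (2,2) (3,2)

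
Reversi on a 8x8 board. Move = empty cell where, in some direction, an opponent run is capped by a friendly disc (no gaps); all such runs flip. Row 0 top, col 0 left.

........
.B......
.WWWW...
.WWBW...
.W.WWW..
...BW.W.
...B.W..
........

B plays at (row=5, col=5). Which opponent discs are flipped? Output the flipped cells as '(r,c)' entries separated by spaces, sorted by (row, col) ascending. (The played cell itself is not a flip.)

Dir NW: opp run (4,4) capped by B -> flip
Dir N: opp run (4,5), next='.' -> no flip
Dir NE: first cell '.' (not opp) -> no flip
Dir W: opp run (5,4) capped by B -> flip
Dir E: opp run (5,6), next='.' -> no flip
Dir SW: first cell '.' (not opp) -> no flip
Dir S: opp run (6,5), next='.' -> no flip
Dir SE: first cell '.' (not opp) -> no flip

Answer: (4,4) (5,4)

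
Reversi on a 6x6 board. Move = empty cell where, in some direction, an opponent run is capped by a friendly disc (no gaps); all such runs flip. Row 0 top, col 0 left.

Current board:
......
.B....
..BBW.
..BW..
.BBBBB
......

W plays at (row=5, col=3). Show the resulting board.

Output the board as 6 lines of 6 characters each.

Place W at (5,3); scan 8 dirs for brackets.
Dir NW: opp run (4,2), next='.' -> no flip
Dir N: opp run (4,3) capped by W -> flip
Dir NE: opp run (4,4), next='.' -> no flip
Dir W: first cell '.' (not opp) -> no flip
Dir E: first cell '.' (not opp) -> no flip
Dir SW: edge -> no flip
Dir S: edge -> no flip
Dir SE: edge -> no flip
All flips: (4,3)

Answer: ......
.B....
..BBW.
..BW..
.BBWBB
...W..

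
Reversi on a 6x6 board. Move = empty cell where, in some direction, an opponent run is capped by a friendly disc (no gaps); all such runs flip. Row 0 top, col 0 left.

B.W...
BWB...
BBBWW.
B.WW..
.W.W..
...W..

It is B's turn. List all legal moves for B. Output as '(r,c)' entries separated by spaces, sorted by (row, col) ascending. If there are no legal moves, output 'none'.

Answer: (0,1) (2,5) (3,4) (4,2) (4,4) (5,2) (5,4)

Derivation:
(0,1): flips 1 -> legal
(0,3): no bracket -> illegal
(1,3): no bracket -> illegal
(1,4): no bracket -> illegal
(1,5): no bracket -> illegal
(2,5): flips 2 -> legal
(3,1): no bracket -> illegal
(3,4): flips 1 -> legal
(3,5): no bracket -> illegal
(4,0): no bracket -> illegal
(4,2): flips 1 -> legal
(4,4): flips 1 -> legal
(5,0): no bracket -> illegal
(5,1): no bracket -> illegal
(5,2): flips 1 -> legal
(5,4): flips 2 -> legal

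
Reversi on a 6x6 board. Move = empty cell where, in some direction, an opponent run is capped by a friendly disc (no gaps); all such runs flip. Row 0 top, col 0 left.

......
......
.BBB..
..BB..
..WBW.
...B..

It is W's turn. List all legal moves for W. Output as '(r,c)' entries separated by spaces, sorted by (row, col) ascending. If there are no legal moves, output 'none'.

(1,0): no bracket -> illegal
(1,1): flips 2 -> legal
(1,2): flips 2 -> legal
(1,3): no bracket -> illegal
(1,4): no bracket -> illegal
(2,0): no bracket -> illegal
(2,4): flips 1 -> legal
(3,0): no bracket -> illegal
(3,1): no bracket -> illegal
(3,4): no bracket -> illegal
(4,1): no bracket -> illegal
(5,2): no bracket -> illegal
(5,4): no bracket -> illegal

Answer: (1,1) (1,2) (2,4)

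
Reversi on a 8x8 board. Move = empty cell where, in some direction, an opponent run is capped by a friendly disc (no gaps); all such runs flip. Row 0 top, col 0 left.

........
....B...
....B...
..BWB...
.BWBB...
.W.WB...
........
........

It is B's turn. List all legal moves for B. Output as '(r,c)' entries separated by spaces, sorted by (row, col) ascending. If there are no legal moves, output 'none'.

Answer: (2,2) (2,3) (5,2) (6,0) (6,1) (6,2) (6,3)

Derivation:
(2,2): flips 1 -> legal
(2,3): flips 1 -> legal
(3,1): no bracket -> illegal
(4,0): no bracket -> illegal
(5,0): no bracket -> illegal
(5,2): flips 2 -> legal
(6,0): flips 3 -> legal
(6,1): flips 1 -> legal
(6,2): flips 1 -> legal
(6,3): flips 1 -> legal
(6,4): no bracket -> illegal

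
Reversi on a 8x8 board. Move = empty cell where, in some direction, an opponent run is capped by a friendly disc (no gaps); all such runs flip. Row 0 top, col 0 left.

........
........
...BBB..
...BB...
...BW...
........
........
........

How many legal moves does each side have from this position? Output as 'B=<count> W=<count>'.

Answer: B=3 W=3

Derivation:
-- B to move --
(3,5): no bracket -> illegal
(4,5): flips 1 -> legal
(5,3): no bracket -> illegal
(5,4): flips 1 -> legal
(5,5): flips 1 -> legal
B mobility = 3
-- W to move --
(1,2): no bracket -> illegal
(1,3): no bracket -> illegal
(1,4): flips 2 -> legal
(1,5): no bracket -> illegal
(1,6): no bracket -> illegal
(2,2): flips 1 -> legal
(2,6): no bracket -> illegal
(3,2): no bracket -> illegal
(3,5): no bracket -> illegal
(3,6): no bracket -> illegal
(4,2): flips 1 -> legal
(4,5): no bracket -> illegal
(5,2): no bracket -> illegal
(5,3): no bracket -> illegal
(5,4): no bracket -> illegal
W mobility = 3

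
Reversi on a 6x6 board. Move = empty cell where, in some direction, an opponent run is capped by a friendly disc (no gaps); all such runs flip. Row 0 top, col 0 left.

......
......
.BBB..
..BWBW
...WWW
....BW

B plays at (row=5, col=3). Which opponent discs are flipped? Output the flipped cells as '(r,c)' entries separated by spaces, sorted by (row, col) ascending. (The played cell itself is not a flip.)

Answer: (3,3) (4,3)

Derivation:
Dir NW: first cell '.' (not opp) -> no flip
Dir N: opp run (4,3) (3,3) capped by B -> flip
Dir NE: opp run (4,4) (3,5), next=edge -> no flip
Dir W: first cell '.' (not opp) -> no flip
Dir E: first cell 'B' (not opp) -> no flip
Dir SW: edge -> no flip
Dir S: edge -> no flip
Dir SE: edge -> no flip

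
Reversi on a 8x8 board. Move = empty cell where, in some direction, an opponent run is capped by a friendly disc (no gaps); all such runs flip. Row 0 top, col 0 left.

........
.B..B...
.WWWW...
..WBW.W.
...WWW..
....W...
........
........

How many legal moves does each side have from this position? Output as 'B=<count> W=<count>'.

Answer: B=8 W=5

Derivation:
-- B to move --
(1,0): no bracket -> illegal
(1,2): no bracket -> illegal
(1,3): flips 1 -> legal
(1,5): flips 1 -> legal
(2,0): no bracket -> illegal
(2,5): no bracket -> illegal
(2,6): no bracket -> illegal
(2,7): no bracket -> illegal
(3,0): no bracket -> illegal
(3,1): flips 2 -> legal
(3,5): flips 1 -> legal
(3,7): no bracket -> illegal
(4,1): flips 2 -> legal
(4,2): no bracket -> illegal
(4,6): no bracket -> illegal
(4,7): no bracket -> illegal
(5,2): no bracket -> illegal
(5,3): flips 1 -> legal
(5,5): flips 1 -> legal
(5,6): no bracket -> illegal
(6,3): no bracket -> illegal
(6,4): flips 4 -> legal
(6,5): no bracket -> illegal
B mobility = 8
-- W to move --
(0,0): flips 1 -> legal
(0,1): flips 1 -> legal
(0,2): no bracket -> illegal
(0,3): no bracket -> illegal
(0,4): flips 1 -> legal
(0,5): flips 1 -> legal
(1,0): no bracket -> illegal
(1,2): no bracket -> illegal
(1,3): no bracket -> illegal
(1,5): no bracket -> illegal
(2,0): no bracket -> illegal
(2,5): no bracket -> illegal
(4,2): flips 1 -> legal
W mobility = 5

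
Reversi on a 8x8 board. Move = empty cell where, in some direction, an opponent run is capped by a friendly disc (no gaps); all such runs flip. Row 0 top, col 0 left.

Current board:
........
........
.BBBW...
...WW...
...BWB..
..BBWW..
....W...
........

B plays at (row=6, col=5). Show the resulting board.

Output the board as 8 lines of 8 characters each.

Answer: ........
........
.BBBW...
...WW...
...BWB..
..BBBB..
....WB..
........

Derivation:
Place B at (6,5); scan 8 dirs for brackets.
Dir NW: opp run (5,4) capped by B -> flip
Dir N: opp run (5,5) capped by B -> flip
Dir NE: first cell '.' (not opp) -> no flip
Dir W: opp run (6,4), next='.' -> no flip
Dir E: first cell '.' (not opp) -> no flip
Dir SW: first cell '.' (not opp) -> no flip
Dir S: first cell '.' (not opp) -> no flip
Dir SE: first cell '.' (not opp) -> no flip
All flips: (5,4) (5,5)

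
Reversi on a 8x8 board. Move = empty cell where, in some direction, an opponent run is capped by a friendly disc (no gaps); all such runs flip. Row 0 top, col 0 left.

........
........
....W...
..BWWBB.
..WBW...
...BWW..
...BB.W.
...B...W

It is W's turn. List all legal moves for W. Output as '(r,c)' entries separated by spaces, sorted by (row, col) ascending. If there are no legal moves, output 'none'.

(2,1): flips 2 -> legal
(2,2): flips 1 -> legal
(2,3): no bracket -> illegal
(2,5): no bracket -> illegal
(2,6): flips 1 -> legal
(2,7): no bracket -> illegal
(3,1): flips 1 -> legal
(3,7): flips 2 -> legal
(4,1): no bracket -> illegal
(4,5): no bracket -> illegal
(4,6): flips 1 -> legal
(4,7): no bracket -> illegal
(5,2): flips 2 -> legal
(6,2): flips 1 -> legal
(6,5): no bracket -> illegal
(7,2): flips 1 -> legal
(7,4): flips 1 -> legal
(7,5): flips 2 -> legal

Answer: (2,1) (2,2) (2,6) (3,1) (3,7) (4,6) (5,2) (6,2) (7,2) (7,4) (7,5)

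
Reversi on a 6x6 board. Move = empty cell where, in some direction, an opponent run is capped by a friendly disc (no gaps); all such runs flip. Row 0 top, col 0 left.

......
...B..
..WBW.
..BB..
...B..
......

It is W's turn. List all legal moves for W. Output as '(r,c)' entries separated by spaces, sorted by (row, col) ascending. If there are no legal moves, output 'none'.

(0,2): flips 1 -> legal
(0,3): no bracket -> illegal
(0,4): flips 1 -> legal
(1,2): no bracket -> illegal
(1,4): no bracket -> illegal
(2,1): no bracket -> illegal
(3,1): no bracket -> illegal
(3,4): no bracket -> illegal
(4,1): no bracket -> illegal
(4,2): flips 2 -> legal
(4,4): flips 1 -> legal
(5,2): no bracket -> illegal
(5,3): no bracket -> illegal
(5,4): no bracket -> illegal

Answer: (0,2) (0,4) (4,2) (4,4)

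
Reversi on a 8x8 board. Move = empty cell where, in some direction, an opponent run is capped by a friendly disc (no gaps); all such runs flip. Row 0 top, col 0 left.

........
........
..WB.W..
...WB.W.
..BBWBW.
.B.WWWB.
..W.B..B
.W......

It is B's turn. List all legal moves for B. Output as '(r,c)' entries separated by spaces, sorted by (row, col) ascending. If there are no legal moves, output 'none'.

Answer: (1,6) (2,1) (2,4) (2,6) (2,7) (3,2) (3,7) (4,7) (5,2) (6,3) (6,5) (7,3)

Derivation:
(1,1): no bracket -> illegal
(1,2): no bracket -> illegal
(1,3): no bracket -> illegal
(1,4): no bracket -> illegal
(1,5): no bracket -> illegal
(1,6): flips 1 -> legal
(2,1): flips 1 -> legal
(2,4): flips 1 -> legal
(2,6): flips 2 -> legal
(2,7): flips 1 -> legal
(3,1): no bracket -> illegal
(3,2): flips 1 -> legal
(3,5): no bracket -> illegal
(3,7): flips 2 -> legal
(4,7): flips 1 -> legal
(5,2): flips 3 -> legal
(5,7): no bracket -> illegal
(6,0): no bracket -> illegal
(6,1): no bracket -> illegal
(6,3): flips 2 -> legal
(6,5): flips 2 -> legal
(6,6): no bracket -> illegal
(7,0): no bracket -> illegal
(7,2): no bracket -> illegal
(7,3): flips 1 -> legal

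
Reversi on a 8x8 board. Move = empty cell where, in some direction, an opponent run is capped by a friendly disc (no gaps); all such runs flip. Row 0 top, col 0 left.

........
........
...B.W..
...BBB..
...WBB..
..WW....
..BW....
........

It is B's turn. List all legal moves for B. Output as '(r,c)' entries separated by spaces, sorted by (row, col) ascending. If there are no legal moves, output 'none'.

Answer: (1,5) (1,6) (4,2) (6,1) (6,4) (7,3)

Derivation:
(1,4): no bracket -> illegal
(1,5): flips 1 -> legal
(1,6): flips 1 -> legal
(2,4): no bracket -> illegal
(2,6): no bracket -> illegal
(3,2): no bracket -> illegal
(3,6): no bracket -> illegal
(4,1): no bracket -> illegal
(4,2): flips 2 -> legal
(5,1): no bracket -> illegal
(5,4): no bracket -> illegal
(6,1): flips 2 -> legal
(6,4): flips 1 -> legal
(7,2): no bracket -> illegal
(7,3): flips 3 -> legal
(7,4): no bracket -> illegal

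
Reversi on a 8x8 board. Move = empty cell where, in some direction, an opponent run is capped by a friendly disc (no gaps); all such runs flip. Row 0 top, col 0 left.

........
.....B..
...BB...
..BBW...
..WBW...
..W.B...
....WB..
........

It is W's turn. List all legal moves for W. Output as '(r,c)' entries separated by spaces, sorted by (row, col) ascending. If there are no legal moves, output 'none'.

(0,4): no bracket -> illegal
(0,5): no bracket -> illegal
(0,6): flips 3 -> legal
(1,2): flips 1 -> legal
(1,3): no bracket -> illegal
(1,4): flips 1 -> legal
(1,6): no bracket -> illegal
(2,1): no bracket -> illegal
(2,2): flips 2 -> legal
(2,5): no bracket -> illegal
(2,6): no bracket -> illegal
(3,1): flips 2 -> legal
(3,5): no bracket -> illegal
(4,1): no bracket -> illegal
(4,5): no bracket -> illegal
(5,3): no bracket -> illegal
(5,5): no bracket -> illegal
(5,6): no bracket -> illegal
(6,3): no bracket -> illegal
(6,6): flips 1 -> legal
(7,4): no bracket -> illegal
(7,5): no bracket -> illegal
(7,6): no bracket -> illegal

Answer: (0,6) (1,2) (1,4) (2,2) (3,1) (6,6)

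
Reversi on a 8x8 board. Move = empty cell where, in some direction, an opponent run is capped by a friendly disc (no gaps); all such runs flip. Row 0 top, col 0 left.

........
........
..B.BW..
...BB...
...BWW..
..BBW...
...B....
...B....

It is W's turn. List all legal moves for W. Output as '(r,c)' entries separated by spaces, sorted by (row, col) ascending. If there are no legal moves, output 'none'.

(1,1): flips 2 -> legal
(1,2): no bracket -> illegal
(1,3): no bracket -> illegal
(1,4): flips 2 -> legal
(1,5): no bracket -> illegal
(2,1): no bracket -> illegal
(2,3): flips 2 -> legal
(3,1): no bracket -> illegal
(3,2): flips 1 -> legal
(3,5): no bracket -> illegal
(4,1): no bracket -> illegal
(4,2): flips 1 -> legal
(5,1): flips 2 -> legal
(6,1): flips 3 -> legal
(6,2): flips 1 -> legal
(6,4): no bracket -> illegal
(7,2): flips 1 -> legal
(7,4): no bracket -> illegal

Answer: (1,1) (1,4) (2,3) (3,2) (4,2) (5,1) (6,1) (6,2) (7,2)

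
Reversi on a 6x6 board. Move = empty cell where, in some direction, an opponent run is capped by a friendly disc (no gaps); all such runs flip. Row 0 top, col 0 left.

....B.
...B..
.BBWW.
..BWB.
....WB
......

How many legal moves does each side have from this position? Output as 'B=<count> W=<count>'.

-- B to move --
(1,2): flips 1 -> legal
(1,4): flips 2 -> legal
(1,5): no bracket -> illegal
(2,5): flips 2 -> legal
(3,5): flips 1 -> legal
(4,2): no bracket -> illegal
(4,3): flips 3 -> legal
(5,3): no bracket -> illegal
(5,4): flips 1 -> legal
(5,5): flips 2 -> legal
B mobility = 7
-- W to move --
(0,2): flips 1 -> legal
(0,3): flips 1 -> legal
(0,5): no bracket -> illegal
(1,0): no bracket -> illegal
(1,1): flips 1 -> legal
(1,2): no bracket -> illegal
(1,4): no bracket -> illegal
(1,5): no bracket -> illegal
(2,0): flips 2 -> legal
(2,5): no bracket -> illegal
(3,0): no bracket -> illegal
(3,1): flips 1 -> legal
(3,5): flips 1 -> legal
(4,1): flips 1 -> legal
(4,2): no bracket -> illegal
(4,3): no bracket -> illegal
(5,4): no bracket -> illegal
(5,5): no bracket -> illegal
W mobility = 7

Answer: B=7 W=7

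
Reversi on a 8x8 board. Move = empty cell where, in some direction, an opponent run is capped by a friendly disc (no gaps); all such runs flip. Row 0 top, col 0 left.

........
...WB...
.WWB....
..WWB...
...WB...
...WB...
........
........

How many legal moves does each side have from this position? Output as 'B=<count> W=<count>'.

Answer: B=11 W=8

Derivation:
-- B to move --
(0,2): no bracket -> illegal
(0,3): flips 1 -> legal
(0,4): no bracket -> illegal
(1,0): flips 3 -> legal
(1,1): flips 2 -> legal
(1,2): flips 1 -> legal
(2,0): flips 2 -> legal
(2,4): no bracket -> illegal
(3,0): no bracket -> illegal
(3,1): flips 2 -> legal
(4,1): flips 1 -> legal
(4,2): flips 1 -> legal
(5,2): flips 2 -> legal
(6,2): flips 1 -> legal
(6,3): flips 3 -> legal
(6,4): no bracket -> illegal
B mobility = 11
-- W to move --
(0,3): no bracket -> illegal
(0,4): no bracket -> illegal
(0,5): flips 2 -> legal
(1,2): no bracket -> illegal
(1,5): flips 1 -> legal
(2,4): flips 1 -> legal
(2,5): flips 1 -> legal
(3,5): flips 2 -> legal
(4,5): flips 1 -> legal
(5,5): flips 2 -> legal
(6,3): no bracket -> illegal
(6,4): no bracket -> illegal
(6,5): flips 1 -> legal
W mobility = 8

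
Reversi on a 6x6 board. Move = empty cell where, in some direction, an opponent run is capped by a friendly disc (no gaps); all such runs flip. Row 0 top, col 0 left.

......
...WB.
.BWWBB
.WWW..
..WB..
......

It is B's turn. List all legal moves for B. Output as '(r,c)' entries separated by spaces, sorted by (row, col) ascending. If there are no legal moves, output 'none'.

Answer: (0,2) (0,3) (1,2) (4,1) (5,1)

Derivation:
(0,2): flips 1 -> legal
(0,3): flips 3 -> legal
(0,4): no bracket -> illegal
(1,1): no bracket -> illegal
(1,2): flips 1 -> legal
(2,0): no bracket -> illegal
(3,0): no bracket -> illegal
(3,4): no bracket -> illegal
(4,0): no bracket -> illegal
(4,1): flips 4 -> legal
(4,4): no bracket -> illegal
(5,1): flips 2 -> legal
(5,2): no bracket -> illegal
(5,3): no bracket -> illegal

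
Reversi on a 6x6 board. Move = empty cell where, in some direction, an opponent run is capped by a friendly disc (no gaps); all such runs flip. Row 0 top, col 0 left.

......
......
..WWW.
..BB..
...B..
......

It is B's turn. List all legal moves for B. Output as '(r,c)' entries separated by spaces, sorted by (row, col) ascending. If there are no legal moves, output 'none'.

(1,1): flips 1 -> legal
(1,2): flips 1 -> legal
(1,3): flips 1 -> legal
(1,4): flips 1 -> legal
(1,5): flips 1 -> legal
(2,1): no bracket -> illegal
(2,5): no bracket -> illegal
(3,1): no bracket -> illegal
(3,4): no bracket -> illegal
(3,5): no bracket -> illegal

Answer: (1,1) (1,2) (1,3) (1,4) (1,5)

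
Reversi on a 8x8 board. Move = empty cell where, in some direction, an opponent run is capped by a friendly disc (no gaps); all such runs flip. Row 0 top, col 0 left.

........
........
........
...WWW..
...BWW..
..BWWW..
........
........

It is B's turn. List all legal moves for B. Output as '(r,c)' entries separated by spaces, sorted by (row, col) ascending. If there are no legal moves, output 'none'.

Answer: (2,3) (2,5) (4,6) (5,6) (6,3) (6,5)

Derivation:
(2,2): no bracket -> illegal
(2,3): flips 1 -> legal
(2,4): no bracket -> illegal
(2,5): flips 1 -> legal
(2,6): no bracket -> illegal
(3,2): no bracket -> illegal
(3,6): no bracket -> illegal
(4,2): no bracket -> illegal
(4,6): flips 2 -> legal
(5,6): flips 3 -> legal
(6,2): no bracket -> illegal
(6,3): flips 1 -> legal
(6,4): no bracket -> illegal
(6,5): flips 1 -> legal
(6,6): no bracket -> illegal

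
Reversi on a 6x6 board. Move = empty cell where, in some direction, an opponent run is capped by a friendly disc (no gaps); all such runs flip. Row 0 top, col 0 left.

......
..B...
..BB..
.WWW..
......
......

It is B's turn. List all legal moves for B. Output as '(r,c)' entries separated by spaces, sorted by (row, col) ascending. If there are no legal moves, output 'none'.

Answer: (4,0) (4,1) (4,2) (4,3) (4,4)

Derivation:
(2,0): no bracket -> illegal
(2,1): no bracket -> illegal
(2,4): no bracket -> illegal
(3,0): no bracket -> illegal
(3,4): no bracket -> illegal
(4,0): flips 1 -> legal
(4,1): flips 1 -> legal
(4,2): flips 1 -> legal
(4,3): flips 1 -> legal
(4,4): flips 1 -> legal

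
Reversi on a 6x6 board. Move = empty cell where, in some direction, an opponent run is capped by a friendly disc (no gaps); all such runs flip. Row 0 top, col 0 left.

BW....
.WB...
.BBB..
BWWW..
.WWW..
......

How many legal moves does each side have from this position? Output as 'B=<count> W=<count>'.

-- B to move --
(0,2): flips 1 -> legal
(1,0): flips 1 -> legal
(2,0): no bracket -> illegal
(2,4): no bracket -> illegal
(3,4): flips 3 -> legal
(4,0): flips 1 -> legal
(4,4): flips 1 -> legal
(5,0): flips 2 -> legal
(5,1): flips 2 -> legal
(5,2): flips 3 -> legal
(5,3): flips 2 -> legal
(5,4): flips 2 -> legal
B mobility = 10
-- W to move --
(0,2): flips 2 -> legal
(0,3): no bracket -> illegal
(1,0): flips 1 -> legal
(1,3): flips 3 -> legal
(1,4): flips 1 -> legal
(2,0): no bracket -> illegal
(2,4): no bracket -> illegal
(3,4): flips 2 -> legal
(4,0): no bracket -> illegal
W mobility = 5

Answer: B=10 W=5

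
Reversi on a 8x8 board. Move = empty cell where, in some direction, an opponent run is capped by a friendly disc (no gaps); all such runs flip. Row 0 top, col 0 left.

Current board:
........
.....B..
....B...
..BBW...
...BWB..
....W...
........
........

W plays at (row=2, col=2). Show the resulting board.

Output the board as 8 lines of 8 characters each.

Answer: ........
.....B..
..W.B...
..BWW...
...BWB..
....W...
........
........

Derivation:
Place W at (2,2); scan 8 dirs for brackets.
Dir NW: first cell '.' (not opp) -> no flip
Dir N: first cell '.' (not opp) -> no flip
Dir NE: first cell '.' (not opp) -> no flip
Dir W: first cell '.' (not opp) -> no flip
Dir E: first cell '.' (not opp) -> no flip
Dir SW: first cell '.' (not opp) -> no flip
Dir S: opp run (3,2), next='.' -> no flip
Dir SE: opp run (3,3) capped by W -> flip
All flips: (3,3)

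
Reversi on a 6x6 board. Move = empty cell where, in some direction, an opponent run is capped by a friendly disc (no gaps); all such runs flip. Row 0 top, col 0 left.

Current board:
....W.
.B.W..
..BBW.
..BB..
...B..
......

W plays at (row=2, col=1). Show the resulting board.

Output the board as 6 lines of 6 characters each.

Answer: ....W.
.B.W..
.WWWW.
..BB..
...B..
......

Derivation:
Place W at (2,1); scan 8 dirs for brackets.
Dir NW: first cell '.' (not opp) -> no flip
Dir N: opp run (1,1), next='.' -> no flip
Dir NE: first cell '.' (not opp) -> no flip
Dir W: first cell '.' (not opp) -> no flip
Dir E: opp run (2,2) (2,3) capped by W -> flip
Dir SW: first cell '.' (not opp) -> no flip
Dir S: first cell '.' (not opp) -> no flip
Dir SE: opp run (3,2) (4,3), next='.' -> no flip
All flips: (2,2) (2,3)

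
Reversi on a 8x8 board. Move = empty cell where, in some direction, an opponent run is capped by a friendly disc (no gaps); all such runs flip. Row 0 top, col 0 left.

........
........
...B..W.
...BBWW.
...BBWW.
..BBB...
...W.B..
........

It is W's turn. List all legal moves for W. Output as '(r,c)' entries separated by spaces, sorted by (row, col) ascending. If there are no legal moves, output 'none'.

Answer: (1,2) (1,3) (3,2) (4,1) (4,2) (6,2)

Derivation:
(1,2): flips 2 -> legal
(1,3): flips 4 -> legal
(1,4): no bracket -> illegal
(2,2): no bracket -> illegal
(2,4): no bracket -> illegal
(2,5): no bracket -> illegal
(3,2): flips 2 -> legal
(4,1): flips 1 -> legal
(4,2): flips 2 -> legal
(5,1): no bracket -> illegal
(5,5): no bracket -> illegal
(5,6): no bracket -> illegal
(6,1): no bracket -> illegal
(6,2): flips 2 -> legal
(6,4): no bracket -> illegal
(6,6): no bracket -> illegal
(7,4): no bracket -> illegal
(7,5): no bracket -> illegal
(7,6): no bracket -> illegal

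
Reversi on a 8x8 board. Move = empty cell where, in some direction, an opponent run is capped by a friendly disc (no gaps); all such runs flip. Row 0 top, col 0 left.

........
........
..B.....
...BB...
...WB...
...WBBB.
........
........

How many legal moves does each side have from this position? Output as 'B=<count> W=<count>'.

-- B to move --
(3,2): flips 1 -> legal
(4,2): flips 1 -> legal
(5,2): flips 2 -> legal
(6,2): flips 1 -> legal
(6,3): flips 2 -> legal
(6,4): no bracket -> illegal
B mobility = 5
-- W to move --
(1,1): no bracket -> illegal
(1,2): no bracket -> illegal
(1,3): no bracket -> illegal
(2,1): no bracket -> illegal
(2,3): flips 1 -> legal
(2,4): no bracket -> illegal
(2,5): flips 1 -> legal
(3,1): no bracket -> illegal
(3,2): no bracket -> illegal
(3,5): flips 1 -> legal
(4,2): no bracket -> illegal
(4,5): flips 1 -> legal
(4,6): no bracket -> illegal
(4,7): no bracket -> illegal
(5,7): flips 3 -> legal
(6,3): no bracket -> illegal
(6,4): no bracket -> illegal
(6,5): flips 1 -> legal
(6,6): no bracket -> illegal
(6,7): no bracket -> illegal
W mobility = 6

Answer: B=5 W=6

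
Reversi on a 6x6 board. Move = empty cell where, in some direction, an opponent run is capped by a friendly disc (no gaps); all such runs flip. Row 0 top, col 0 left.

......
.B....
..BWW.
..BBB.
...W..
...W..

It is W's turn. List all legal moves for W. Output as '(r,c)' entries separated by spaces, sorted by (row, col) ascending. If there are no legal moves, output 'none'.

(0,0): no bracket -> illegal
(0,1): no bracket -> illegal
(0,2): no bracket -> illegal
(1,0): no bracket -> illegal
(1,2): no bracket -> illegal
(1,3): no bracket -> illegal
(2,0): no bracket -> illegal
(2,1): flips 2 -> legal
(2,5): flips 1 -> legal
(3,1): no bracket -> illegal
(3,5): no bracket -> illegal
(4,1): flips 1 -> legal
(4,2): flips 1 -> legal
(4,4): flips 1 -> legal
(4,5): flips 1 -> legal

Answer: (2,1) (2,5) (4,1) (4,2) (4,4) (4,5)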